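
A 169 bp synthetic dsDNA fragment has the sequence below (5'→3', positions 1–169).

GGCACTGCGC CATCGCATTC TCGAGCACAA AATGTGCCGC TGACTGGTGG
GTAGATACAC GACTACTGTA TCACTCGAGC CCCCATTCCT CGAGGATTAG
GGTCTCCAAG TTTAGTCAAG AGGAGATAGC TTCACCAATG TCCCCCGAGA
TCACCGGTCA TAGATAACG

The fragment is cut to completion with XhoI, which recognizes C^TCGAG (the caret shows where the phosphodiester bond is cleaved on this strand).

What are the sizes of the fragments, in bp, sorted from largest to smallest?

XhoI sites (CTCGAG) start at positions 20, 74, 89.
XhoI cuts after the first base of each site, so after positions 20, 74, 89.
Linear molecule, 3 cuts → 4 fragments:
  1–20 → 20 bp
  21–74 → 54 bp
  75–89 → 15 bp
  90–169 → 80 bp
Sorted largest to smallest: 80, 54, 20, 15 bp.

80, 54, 20, 15 bp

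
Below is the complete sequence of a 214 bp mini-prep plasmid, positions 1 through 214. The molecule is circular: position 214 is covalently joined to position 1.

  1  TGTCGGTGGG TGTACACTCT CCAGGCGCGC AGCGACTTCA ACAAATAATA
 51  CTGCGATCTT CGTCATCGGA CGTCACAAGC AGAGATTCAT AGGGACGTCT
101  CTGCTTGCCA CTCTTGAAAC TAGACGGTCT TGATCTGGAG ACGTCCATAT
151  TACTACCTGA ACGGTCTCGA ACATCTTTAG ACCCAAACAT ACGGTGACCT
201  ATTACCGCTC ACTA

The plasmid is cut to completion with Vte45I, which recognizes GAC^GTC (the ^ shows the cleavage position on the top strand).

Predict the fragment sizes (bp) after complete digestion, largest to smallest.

143, 46, 25 bp

Vte45I sites (GACGTC) start at positions 69, 94, 140.
Vte45I cuts after base 3 of each site, so after positions 71, 96, 142.
Circular molecule, 3 cuts → 3 fragments:
  72–96 → 25 bp
  97–142 → 46 bp
  143–214 then 1–71 → 72 + 71 = 143 bp
Sorted largest to smallest: 143, 46, 25 bp.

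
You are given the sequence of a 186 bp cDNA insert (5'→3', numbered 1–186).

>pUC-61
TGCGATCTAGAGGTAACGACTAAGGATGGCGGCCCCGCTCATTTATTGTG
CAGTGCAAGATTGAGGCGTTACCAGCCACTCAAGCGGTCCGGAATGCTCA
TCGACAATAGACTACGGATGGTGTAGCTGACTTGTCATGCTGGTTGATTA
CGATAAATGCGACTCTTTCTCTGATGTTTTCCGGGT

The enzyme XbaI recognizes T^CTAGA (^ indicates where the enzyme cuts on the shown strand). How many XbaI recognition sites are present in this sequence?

TCTAGA occurs starting at position 6.
XbaI cuts at 1 site.

1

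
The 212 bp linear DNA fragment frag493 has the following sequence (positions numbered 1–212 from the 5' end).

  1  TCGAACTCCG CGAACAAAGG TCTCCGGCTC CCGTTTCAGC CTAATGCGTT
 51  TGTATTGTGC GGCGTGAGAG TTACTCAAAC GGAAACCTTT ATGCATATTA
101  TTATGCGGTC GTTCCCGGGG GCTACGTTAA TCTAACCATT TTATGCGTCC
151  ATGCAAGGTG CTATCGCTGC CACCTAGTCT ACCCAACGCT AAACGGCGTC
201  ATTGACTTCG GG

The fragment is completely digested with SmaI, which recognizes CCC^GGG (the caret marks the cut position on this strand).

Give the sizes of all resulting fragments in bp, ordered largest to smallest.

116, 96 bp

The SmaI site (CCCGGG) starts at position 114.
SmaI cuts after base 3 of each site, so after position 116.
Linear molecule, 1 cut → 2 fragments:
  1–116 → 116 bp
  117–212 → 96 bp
Sorted largest to smallest: 116, 96 bp.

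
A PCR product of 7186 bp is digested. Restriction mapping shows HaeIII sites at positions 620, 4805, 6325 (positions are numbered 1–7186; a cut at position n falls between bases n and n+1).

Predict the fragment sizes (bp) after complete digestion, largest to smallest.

Linear molecule, 3 cuts → 4 fragments:
  620 − 0 = 620 bp
  4805 − 620 = 4185 bp
  6325 − 4805 = 1520 bp
  7186 − 6325 = 861 bp
Sorted largest to smallest: 4185, 1520, 861, 620 bp.

4185, 1520, 861, 620 bp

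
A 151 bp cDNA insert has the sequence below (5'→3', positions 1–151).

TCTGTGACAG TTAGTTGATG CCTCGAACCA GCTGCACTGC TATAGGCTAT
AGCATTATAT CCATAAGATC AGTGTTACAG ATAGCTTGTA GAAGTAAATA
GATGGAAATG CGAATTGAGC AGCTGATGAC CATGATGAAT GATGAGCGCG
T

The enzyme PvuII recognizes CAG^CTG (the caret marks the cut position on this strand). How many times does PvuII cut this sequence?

2

CAGCTG occurs starting at positions 29, 120.
PvuII cuts at 2 sites.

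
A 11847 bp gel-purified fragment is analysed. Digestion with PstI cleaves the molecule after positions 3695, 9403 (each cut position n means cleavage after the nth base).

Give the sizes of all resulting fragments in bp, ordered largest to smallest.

Linear molecule, 2 cuts → 3 fragments:
  3695 − 0 = 3695 bp
  9403 − 3695 = 5708 bp
  11847 − 9403 = 2444 bp
Sorted largest to smallest: 5708, 3695, 2444 bp.

5708, 3695, 2444 bp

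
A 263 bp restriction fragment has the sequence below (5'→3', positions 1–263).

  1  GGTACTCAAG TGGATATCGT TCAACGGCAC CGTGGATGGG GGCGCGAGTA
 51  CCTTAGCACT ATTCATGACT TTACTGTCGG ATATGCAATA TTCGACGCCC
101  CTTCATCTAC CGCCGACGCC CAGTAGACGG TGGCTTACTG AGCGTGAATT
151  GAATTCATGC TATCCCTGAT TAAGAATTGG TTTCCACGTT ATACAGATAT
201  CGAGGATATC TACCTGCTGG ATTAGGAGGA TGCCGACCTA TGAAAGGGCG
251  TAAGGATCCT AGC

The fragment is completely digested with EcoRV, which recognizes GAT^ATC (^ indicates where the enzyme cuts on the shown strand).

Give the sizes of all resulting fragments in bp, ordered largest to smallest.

EcoRV sites (GATATC) start at positions 13, 196, 205.
EcoRV cuts after base 3 of each site, so after positions 15, 198, 207.
Linear molecule, 3 cuts → 4 fragments:
  1–15 → 15 bp
  16–198 → 183 bp
  199–207 → 9 bp
  208–263 → 56 bp
Sorted largest to smallest: 183, 56, 15, 9 bp.

183, 56, 15, 9 bp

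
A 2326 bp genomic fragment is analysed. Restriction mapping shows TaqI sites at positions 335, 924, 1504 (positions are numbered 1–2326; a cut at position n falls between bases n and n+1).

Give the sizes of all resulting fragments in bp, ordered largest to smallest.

822, 589, 580, 335 bp

Linear molecule, 3 cuts → 4 fragments:
  335 − 0 = 335 bp
  924 − 335 = 589 bp
  1504 − 924 = 580 bp
  2326 − 1504 = 822 bp
Sorted largest to smallest: 822, 589, 580, 335 bp.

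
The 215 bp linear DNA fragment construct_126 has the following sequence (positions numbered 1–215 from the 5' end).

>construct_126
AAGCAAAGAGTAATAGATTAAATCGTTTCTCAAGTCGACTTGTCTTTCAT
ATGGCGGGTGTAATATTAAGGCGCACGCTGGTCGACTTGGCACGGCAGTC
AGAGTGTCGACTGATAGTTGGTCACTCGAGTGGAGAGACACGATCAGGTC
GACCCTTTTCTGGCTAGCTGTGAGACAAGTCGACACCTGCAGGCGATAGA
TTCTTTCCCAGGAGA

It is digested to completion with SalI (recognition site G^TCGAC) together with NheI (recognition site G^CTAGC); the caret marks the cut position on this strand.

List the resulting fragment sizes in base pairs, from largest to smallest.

47, 42, 36, 34, 25, 16, 15 bp

SalI sites (GTCGAC) start at positions 34, 81, 106, 148, 179.
SalI cuts after the first base of each site, so after positions 34, 81, 106, 148, 179.
The NheI site (GCTAGC) starts at position 163.
NheI cuts after the first base of each site, so after position 163.
Combined cut positions: 34, 81, 106, 148, 163, 179.
Linear molecule, 6 cuts → 7 fragments:
  1–34 → 34 bp
  35–81 → 47 bp
  82–106 → 25 bp
  107–148 → 42 bp
  149–163 → 15 bp
  164–179 → 16 bp
  180–215 → 36 bp
Sorted largest to smallest: 47, 42, 36, 34, 25, 16, 15 bp.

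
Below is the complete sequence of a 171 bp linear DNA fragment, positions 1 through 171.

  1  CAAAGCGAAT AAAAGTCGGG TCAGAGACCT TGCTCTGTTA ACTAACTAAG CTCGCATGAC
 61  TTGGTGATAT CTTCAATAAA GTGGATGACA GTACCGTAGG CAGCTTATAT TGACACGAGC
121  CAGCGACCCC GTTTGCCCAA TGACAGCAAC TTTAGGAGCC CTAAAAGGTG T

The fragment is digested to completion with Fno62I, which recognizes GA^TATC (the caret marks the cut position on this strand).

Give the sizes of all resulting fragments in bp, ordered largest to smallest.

The Fno62I site (GATATC) starts at position 66.
Fno62I cuts after base 2 of each site, so after position 67.
Linear molecule, 1 cut → 2 fragments:
  1–67 → 67 bp
  68–171 → 104 bp
Sorted largest to smallest: 104, 67 bp.

104, 67 bp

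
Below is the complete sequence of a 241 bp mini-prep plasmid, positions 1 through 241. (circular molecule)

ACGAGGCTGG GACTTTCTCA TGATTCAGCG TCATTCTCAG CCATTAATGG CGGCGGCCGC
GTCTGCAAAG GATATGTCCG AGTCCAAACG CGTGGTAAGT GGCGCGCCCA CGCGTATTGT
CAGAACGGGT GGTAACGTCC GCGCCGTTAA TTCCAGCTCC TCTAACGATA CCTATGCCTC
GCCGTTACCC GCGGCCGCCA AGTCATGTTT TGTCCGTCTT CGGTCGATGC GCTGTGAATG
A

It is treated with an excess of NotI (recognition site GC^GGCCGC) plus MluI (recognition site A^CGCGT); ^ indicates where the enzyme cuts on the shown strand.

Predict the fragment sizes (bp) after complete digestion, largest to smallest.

NotI sites (GCGGCCGC) start at positions 53, 191.
NotI cuts after base 2 of each site, so after positions 54, 192.
MluI sites (ACGCGT) start at positions 88, 110.
MluI cuts after the first base of each site, so after positions 88, 110.
Combined cut positions: 54, 88, 110, 192.
Circular molecule, 4 cuts → 4 fragments:
  55–88 → 34 bp
  89–110 → 22 bp
  111–192 → 82 bp
  193–241 then 1–54 → 49 + 54 = 103 bp
Sorted largest to smallest: 103, 82, 34, 22 bp.

103, 82, 34, 22 bp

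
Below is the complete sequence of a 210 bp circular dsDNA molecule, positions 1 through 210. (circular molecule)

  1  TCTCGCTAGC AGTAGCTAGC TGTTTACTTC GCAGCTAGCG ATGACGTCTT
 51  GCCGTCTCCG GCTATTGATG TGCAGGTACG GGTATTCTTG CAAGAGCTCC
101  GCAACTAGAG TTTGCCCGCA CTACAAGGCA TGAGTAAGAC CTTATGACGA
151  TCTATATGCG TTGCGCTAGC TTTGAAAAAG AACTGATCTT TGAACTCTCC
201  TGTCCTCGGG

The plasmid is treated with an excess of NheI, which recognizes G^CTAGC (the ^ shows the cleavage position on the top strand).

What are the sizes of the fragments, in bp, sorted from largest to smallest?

NheI sites (GCTAGC) start at positions 5, 15, 34, 165.
NheI cuts after the first base of each site, so after positions 5, 15, 34, 165.
Circular molecule, 4 cuts → 4 fragments:
  6–15 → 10 bp
  16–34 → 19 bp
  35–165 → 131 bp
  166–210 then 1–5 → 45 + 5 = 50 bp
Sorted largest to smallest: 131, 50, 19, 10 bp.

131, 50, 19, 10 bp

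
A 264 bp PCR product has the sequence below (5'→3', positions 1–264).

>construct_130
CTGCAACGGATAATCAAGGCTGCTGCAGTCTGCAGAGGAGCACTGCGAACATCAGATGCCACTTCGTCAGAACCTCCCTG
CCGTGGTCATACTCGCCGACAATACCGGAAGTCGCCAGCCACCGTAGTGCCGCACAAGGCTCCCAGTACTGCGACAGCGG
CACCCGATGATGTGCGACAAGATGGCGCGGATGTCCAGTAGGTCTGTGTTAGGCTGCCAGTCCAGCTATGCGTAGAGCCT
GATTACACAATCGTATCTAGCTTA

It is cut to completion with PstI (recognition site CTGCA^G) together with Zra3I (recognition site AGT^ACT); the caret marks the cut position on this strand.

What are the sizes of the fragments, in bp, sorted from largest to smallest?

PstI sites (CTGCAG) start at positions 23, 30.
PstI cuts after base 5 of each site (before the last base), so after positions 27, 34.
The Zra3I site (AGTACT) starts at position 145.
Zra3I cuts after base 3 of each site, so after position 147.
Combined cut positions: 27, 34, 147.
Linear molecule, 3 cuts → 4 fragments:
  1–27 → 27 bp
  28–34 → 7 bp
  35–147 → 113 bp
  148–264 → 117 bp
Sorted largest to smallest: 117, 113, 27, 7 bp.

117, 113, 27, 7 bp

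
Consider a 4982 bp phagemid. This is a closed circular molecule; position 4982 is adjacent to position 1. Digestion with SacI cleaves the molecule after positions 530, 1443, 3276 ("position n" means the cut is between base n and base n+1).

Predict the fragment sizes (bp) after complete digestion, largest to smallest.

2236, 1833, 913 bp

Circular molecule, 3 cuts → 3 fragments:
  1443 − 530 = 913 bp
  3276 − 1443 = 1833 bp
  wrap: 4982 − 3276 + 530 = 2236 bp
Sorted largest to smallest: 2236, 1833, 913 bp.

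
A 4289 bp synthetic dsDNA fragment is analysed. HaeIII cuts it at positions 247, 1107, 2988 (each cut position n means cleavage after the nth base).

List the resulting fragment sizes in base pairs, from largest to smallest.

1881, 1301, 860, 247 bp

Linear molecule, 3 cuts → 4 fragments:
  247 − 0 = 247 bp
  1107 − 247 = 860 bp
  2988 − 1107 = 1881 bp
  4289 − 2988 = 1301 bp
Sorted largest to smallest: 1881, 1301, 860, 247 bp.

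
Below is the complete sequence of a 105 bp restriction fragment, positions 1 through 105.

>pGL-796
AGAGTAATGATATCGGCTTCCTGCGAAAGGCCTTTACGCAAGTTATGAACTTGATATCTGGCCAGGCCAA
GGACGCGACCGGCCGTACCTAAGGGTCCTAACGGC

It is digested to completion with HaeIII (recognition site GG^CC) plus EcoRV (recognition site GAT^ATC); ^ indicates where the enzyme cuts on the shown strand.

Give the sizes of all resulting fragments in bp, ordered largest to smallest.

25, 23, 19, 16, 11, 6, 5 bp

HaeIII sites (GGCC) start at positions 29, 60, 65, 81.
HaeIII cuts after base 2 of each site, so after positions 30, 61, 66, 82.
EcoRV sites (GATATC) start at positions 9, 53.
EcoRV cuts after base 3 of each site, so after positions 11, 55.
Combined cut positions: 11, 30, 55, 61, 66, 82.
Linear molecule, 6 cuts → 7 fragments:
  1–11 → 11 bp
  12–30 → 19 bp
  31–55 → 25 bp
  56–61 → 6 bp
  62–66 → 5 bp
  67–82 → 16 bp
  83–105 → 23 bp
Sorted largest to smallest: 25, 23, 19, 16, 11, 6, 5 bp.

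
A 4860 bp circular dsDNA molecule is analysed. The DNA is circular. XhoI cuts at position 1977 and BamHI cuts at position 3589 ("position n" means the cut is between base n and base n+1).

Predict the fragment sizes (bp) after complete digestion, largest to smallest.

3248, 1612 bp

Combined cut positions (sorted): 1977, 3589.
Circular molecule, 2 cuts → 2 fragments:
  3589 − 1977 = 1612 bp
  wrap: 4860 − 3589 + 1977 = 3248 bp
Sorted largest to smallest: 3248, 1612 bp.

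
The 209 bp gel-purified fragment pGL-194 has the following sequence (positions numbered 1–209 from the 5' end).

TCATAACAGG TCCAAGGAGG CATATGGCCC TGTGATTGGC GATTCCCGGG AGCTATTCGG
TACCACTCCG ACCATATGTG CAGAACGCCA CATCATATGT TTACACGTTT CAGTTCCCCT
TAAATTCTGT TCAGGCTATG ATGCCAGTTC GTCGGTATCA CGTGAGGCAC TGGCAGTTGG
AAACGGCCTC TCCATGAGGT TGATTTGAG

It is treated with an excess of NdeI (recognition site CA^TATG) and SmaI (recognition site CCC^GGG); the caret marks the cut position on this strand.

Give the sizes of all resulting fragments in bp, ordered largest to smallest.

114, 27, 25, 22, 21 bp

NdeI sites (CATATG) start at positions 21, 73, 94.
NdeI cuts after base 2 of each site, so after positions 22, 74, 95.
The SmaI site (CCCGGG) starts at position 45.
SmaI cuts after base 3 of each site, so after position 47.
Combined cut positions: 22, 47, 74, 95.
Linear molecule, 4 cuts → 5 fragments:
  1–22 → 22 bp
  23–47 → 25 bp
  48–74 → 27 bp
  75–95 → 21 bp
  96–209 → 114 bp
Sorted largest to smallest: 114, 27, 25, 22, 21 bp.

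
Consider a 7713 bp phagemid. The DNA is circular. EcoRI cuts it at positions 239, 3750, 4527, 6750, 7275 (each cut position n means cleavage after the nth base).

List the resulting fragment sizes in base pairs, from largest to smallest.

3511, 2223, 777, 677, 525 bp

Circular molecule, 5 cuts → 5 fragments:
  3750 − 239 = 3511 bp
  4527 − 3750 = 777 bp
  6750 − 4527 = 2223 bp
  7275 − 6750 = 525 bp
  wrap: 7713 − 7275 + 239 = 677 bp
Sorted largest to smallest: 3511, 2223, 777, 677, 525 bp.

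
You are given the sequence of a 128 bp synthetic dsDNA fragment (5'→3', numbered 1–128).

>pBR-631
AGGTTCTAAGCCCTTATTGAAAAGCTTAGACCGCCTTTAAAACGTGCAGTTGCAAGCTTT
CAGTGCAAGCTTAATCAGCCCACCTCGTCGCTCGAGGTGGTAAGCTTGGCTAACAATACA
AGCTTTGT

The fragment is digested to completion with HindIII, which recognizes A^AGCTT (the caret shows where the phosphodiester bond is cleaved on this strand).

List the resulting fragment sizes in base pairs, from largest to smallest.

HindIII sites (AAGCTT) start at positions 22, 54, 67, 102, 120.
HindIII cuts after the first base of each site, so after positions 22, 54, 67, 102, 120.
Linear molecule, 5 cuts → 6 fragments:
  1–22 → 22 bp
  23–54 → 32 bp
  55–67 → 13 bp
  68–102 → 35 bp
  103–120 → 18 bp
  121–128 → 8 bp
Sorted largest to smallest: 35, 32, 22, 18, 13, 8 bp.

35, 32, 22, 18, 13, 8 bp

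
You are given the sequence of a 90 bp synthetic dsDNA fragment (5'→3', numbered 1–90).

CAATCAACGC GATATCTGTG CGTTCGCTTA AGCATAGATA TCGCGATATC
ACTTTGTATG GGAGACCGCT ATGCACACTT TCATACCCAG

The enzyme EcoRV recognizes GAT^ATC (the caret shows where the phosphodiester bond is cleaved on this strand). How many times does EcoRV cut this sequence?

3

GATATC occurs starting at positions 11, 37, 45.
EcoRV cuts at 3 sites.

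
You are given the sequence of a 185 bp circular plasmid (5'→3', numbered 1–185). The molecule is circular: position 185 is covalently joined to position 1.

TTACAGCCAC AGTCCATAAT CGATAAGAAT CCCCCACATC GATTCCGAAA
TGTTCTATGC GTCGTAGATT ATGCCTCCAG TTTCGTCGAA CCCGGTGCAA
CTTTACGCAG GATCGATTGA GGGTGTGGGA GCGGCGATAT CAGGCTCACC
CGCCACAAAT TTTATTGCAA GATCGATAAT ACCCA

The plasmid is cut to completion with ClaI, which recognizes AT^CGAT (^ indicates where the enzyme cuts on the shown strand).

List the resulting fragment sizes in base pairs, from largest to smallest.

74, 60, 32, 19 bp

ClaI sites (ATCGAT) start at positions 19, 38, 112, 172.
ClaI cuts after base 2 of each site, so after positions 20, 39, 113, 173.
Circular molecule, 4 cuts → 4 fragments:
  21–39 → 19 bp
  40–113 → 74 bp
  114–173 → 60 bp
  174–185 then 1–20 → 12 + 20 = 32 bp
Sorted largest to smallest: 74, 60, 32, 19 bp.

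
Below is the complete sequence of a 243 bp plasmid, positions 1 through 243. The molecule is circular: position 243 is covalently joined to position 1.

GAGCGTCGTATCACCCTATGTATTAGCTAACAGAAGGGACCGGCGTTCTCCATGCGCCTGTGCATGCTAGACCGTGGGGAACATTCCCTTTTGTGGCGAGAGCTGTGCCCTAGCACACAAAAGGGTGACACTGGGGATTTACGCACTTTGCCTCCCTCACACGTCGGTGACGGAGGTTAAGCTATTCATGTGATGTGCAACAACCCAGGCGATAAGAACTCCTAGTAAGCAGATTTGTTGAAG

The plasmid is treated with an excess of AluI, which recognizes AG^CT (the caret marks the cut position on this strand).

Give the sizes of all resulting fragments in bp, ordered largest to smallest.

88, 79, 76 bp

AluI sites (AGCT) start at positions 25, 101, 180.
AluI cuts after base 2 of each site, so after positions 26, 102, 181.
Circular molecule, 3 cuts → 3 fragments:
  27–102 → 76 bp
  103–181 → 79 bp
  182–243 then 1–26 → 62 + 26 = 88 bp
Sorted largest to smallest: 88, 79, 76 bp.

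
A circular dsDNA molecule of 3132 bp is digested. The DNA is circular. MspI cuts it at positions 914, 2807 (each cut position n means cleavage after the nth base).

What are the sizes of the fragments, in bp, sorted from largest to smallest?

Circular molecule, 2 cuts → 2 fragments:
  2807 − 914 = 1893 bp
  wrap: 3132 − 2807 + 914 = 1239 bp
Sorted largest to smallest: 1893, 1239 bp.

1893, 1239 bp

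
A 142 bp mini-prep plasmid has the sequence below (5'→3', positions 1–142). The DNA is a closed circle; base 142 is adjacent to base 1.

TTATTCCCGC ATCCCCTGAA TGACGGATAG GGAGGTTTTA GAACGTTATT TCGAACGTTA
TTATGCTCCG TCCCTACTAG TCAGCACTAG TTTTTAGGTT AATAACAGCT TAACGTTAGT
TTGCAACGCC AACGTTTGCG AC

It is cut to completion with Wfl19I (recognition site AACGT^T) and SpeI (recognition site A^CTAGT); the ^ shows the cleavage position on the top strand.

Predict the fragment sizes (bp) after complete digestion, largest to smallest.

53, 30, 19, 18, 12, 10 bp

Wfl19I sites (AACGTT) start at positions 42, 54, 112, 131.
Wfl19I cuts after base 5 of each site (before the last base), so after positions 46, 58, 116, 135.
SpeI sites (ACTAGT) start at positions 76, 86.
SpeI cuts after the first base of each site, so after positions 76, 86.
Combined cut positions: 46, 58, 76, 86, 116, 135.
Circular molecule, 6 cuts → 6 fragments:
  47–58 → 12 bp
  59–76 → 18 bp
  77–86 → 10 bp
  87–116 → 30 bp
  117–135 → 19 bp
  136–142 then 1–46 → 7 + 46 = 53 bp
Sorted largest to smallest: 53, 30, 19, 18, 12, 10 bp.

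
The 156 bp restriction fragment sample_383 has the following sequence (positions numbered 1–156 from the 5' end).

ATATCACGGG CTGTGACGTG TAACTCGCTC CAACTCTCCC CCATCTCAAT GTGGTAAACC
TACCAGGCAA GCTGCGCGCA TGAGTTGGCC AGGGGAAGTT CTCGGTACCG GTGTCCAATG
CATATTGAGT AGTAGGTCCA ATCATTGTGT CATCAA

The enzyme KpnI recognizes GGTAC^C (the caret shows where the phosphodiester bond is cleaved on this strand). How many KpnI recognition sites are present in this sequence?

1

GGTACC occurs starting at position 104.
KpnI cuts at 1 site.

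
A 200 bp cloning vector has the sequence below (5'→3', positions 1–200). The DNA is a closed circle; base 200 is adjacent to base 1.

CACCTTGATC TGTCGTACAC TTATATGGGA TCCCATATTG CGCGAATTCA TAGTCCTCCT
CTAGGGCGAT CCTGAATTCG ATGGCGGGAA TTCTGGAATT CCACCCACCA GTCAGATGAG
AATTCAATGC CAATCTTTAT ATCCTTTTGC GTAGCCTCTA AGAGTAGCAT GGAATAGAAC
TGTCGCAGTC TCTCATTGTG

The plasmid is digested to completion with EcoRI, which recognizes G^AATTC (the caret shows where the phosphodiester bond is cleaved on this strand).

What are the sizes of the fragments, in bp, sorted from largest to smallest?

124, 30, 24, 14, 8 bp

EcoRI sites (GAATTC) start at positions 44, 74, 88, 96, 120.
EcoRI cuts after the first base of each site, so after positions 44, 74, 88, 96, 120.
Circular molecule, 5 cuts → 5 fragments:
  45–74 → 30 bp
  75–88 → 14 bp
  89–96 → 8 bp
  97–120 → 24 bp
  121–200 then 1–44 → 80 + 44 = 124 bp
Sorted largest to smallest: 124, 30, 24, 14, 8 bp.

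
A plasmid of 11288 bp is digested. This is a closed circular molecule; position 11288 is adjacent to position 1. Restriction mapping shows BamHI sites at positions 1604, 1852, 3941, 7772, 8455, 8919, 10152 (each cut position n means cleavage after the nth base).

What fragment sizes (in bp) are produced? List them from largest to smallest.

3831, 2740, 2089, 1233, 683, 464, 248 bp

Circular molecule, 7 cuts → 7 fragments:
  1852 − 1604 = 248 bp
  3941 − 1852 = 2089 bp
  7772 − 3941 = 3831 bp
  8455 − 7772 = 683 bp
  8919 − 8455 = 464 bp
  10152 − 8919 = 1233 bp
  wrap: 11288 − 10152 + 1604 = 2740 bp
Sorted largest to smallest: 3831, 2740, 2089, 1233, 683, 464, 248 bp.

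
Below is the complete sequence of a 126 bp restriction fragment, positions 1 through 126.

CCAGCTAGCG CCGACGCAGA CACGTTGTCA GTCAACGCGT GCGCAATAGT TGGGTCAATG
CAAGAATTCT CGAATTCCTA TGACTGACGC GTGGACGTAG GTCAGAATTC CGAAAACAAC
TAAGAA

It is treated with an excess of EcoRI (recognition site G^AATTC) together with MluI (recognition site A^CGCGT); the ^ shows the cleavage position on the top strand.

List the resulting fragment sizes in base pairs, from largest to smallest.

EcoRI sites (GAATTC) start at positions 64, 72, 105.
EcoRI cuts after the first base of each site, so after positions 64, 72, 105.
MluI sites (ACGCGT) start at positions 35, 87.
MluI cuts after the first base of each site, so after positions 35, 87.
Combined cut positions: 35, 64, 72, 87, 105.
Linear molecule, 5 cuts → 6 fragments:
  1–35 → 35 bp
  36–64 → 29 bp
  65–72 → 8 bp
  73–87 → 15 bp
  88–105 → 18 bp
  106–126 → 21 bp
Sorted largest to smallest: 35, 29, 21, 18, 15, 8 bp.

35, 29, 21, 18, 15, 8 bp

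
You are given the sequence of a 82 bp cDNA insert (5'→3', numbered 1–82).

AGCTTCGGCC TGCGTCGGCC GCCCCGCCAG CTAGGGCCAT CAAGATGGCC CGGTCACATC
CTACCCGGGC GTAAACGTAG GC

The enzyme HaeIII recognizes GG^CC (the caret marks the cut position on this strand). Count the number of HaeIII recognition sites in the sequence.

4

GGCC occurs starting at positions 7, 17, 35, 47.
HaeIII cuts at 4 sites.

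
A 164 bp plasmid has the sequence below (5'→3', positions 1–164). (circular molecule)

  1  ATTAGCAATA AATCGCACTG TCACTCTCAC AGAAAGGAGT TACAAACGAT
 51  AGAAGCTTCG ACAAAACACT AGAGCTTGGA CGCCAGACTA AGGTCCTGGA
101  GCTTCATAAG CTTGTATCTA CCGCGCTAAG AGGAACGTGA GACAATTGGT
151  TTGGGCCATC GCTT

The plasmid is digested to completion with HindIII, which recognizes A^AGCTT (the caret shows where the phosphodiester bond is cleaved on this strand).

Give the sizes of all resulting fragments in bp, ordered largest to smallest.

HindIII sites (AAGCTT) start at positions 53, 108.
HindIII cuts after the first base of each site, so after positions 53, 108.
Circular molecule, 2 cuts → 2 fragments:
  54–108 → 55 bp
  109–164 then 1–53 → 56 + 53 = 109 bp
Sorted largest to smallest: 109, 55 bp.

109, 55 bp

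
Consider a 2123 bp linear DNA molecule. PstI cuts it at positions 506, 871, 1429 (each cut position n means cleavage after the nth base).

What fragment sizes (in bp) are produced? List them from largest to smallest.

694, 558, 506, 365 bp

Linear molecule, 3 cuts → 4 fragments:
  506 − 0 = 506 bp
  871 − 506 = 365 bp
  1429 − 871 = 558 bp
  2123 − 1429 = 694 bp
Sorted largest to smallest: 694, 558, 506, 365 bp.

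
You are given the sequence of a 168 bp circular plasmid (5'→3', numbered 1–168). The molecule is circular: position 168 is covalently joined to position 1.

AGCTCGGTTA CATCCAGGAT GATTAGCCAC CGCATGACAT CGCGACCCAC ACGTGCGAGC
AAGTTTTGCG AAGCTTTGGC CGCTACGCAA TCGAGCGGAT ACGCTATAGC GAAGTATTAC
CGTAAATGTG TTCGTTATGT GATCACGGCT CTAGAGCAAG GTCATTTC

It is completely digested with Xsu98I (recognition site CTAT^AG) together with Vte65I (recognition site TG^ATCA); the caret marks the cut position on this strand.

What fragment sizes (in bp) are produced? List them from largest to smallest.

The Xsu98I site (CTATAG) starts at position 104.
Xsu98I cuts after base 4 of each site, so after position 107.
The Vte65I site (TGATCA) starts at position 140.
Vte65I cuts after base 2 of each site, so after position 141.
Combined cut positions: 107, 141.
Circular molecule, 2 cuts → 2 fragments:
  108–141 → 34 bp
  142–168 then 1–107 → 27 + 107 = 134 bp
Sorted largest to smallest: 134, 34 bp.

134, 34 bp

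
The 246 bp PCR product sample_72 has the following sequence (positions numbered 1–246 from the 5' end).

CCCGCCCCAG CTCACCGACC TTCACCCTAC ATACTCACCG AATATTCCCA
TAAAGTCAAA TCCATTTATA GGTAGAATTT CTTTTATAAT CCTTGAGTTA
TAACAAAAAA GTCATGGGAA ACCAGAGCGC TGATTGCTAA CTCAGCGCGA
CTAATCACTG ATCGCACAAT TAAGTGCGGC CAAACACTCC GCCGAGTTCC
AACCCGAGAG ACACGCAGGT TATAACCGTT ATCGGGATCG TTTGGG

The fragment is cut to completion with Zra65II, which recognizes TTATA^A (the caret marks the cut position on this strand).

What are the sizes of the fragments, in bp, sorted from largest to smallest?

Zra65II sites (TTATAA) start at positions 84, 98, 220.
Zra65II cuts after base 5 of each site (before the last base), so after positions 88, 102, 224.
Linear molecule, 3 cuts → 4 fragments:
  1–88 → 88 bp
  89–102 → 14 bp
  103–224 → 122 bp
  225–246 → 22 bp
Sorted largest to smallest: 122, 88, 22, 14 bp.

122, 88, 22, 14 bp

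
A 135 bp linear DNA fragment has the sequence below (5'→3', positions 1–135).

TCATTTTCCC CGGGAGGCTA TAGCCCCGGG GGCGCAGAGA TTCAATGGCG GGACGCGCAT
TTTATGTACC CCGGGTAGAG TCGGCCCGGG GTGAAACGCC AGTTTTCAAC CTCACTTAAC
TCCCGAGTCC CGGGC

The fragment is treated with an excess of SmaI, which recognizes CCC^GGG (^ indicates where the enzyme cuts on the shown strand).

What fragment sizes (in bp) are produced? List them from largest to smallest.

SmaI sites (CCCGGG) start at positions 9, 25, 70, 85, 129.
SmaI cuts after base 3 of each site, so after positions 11, 27, 72, 87, 131.
Linear molecule, 5 cuts → 6 fragments:
  1–11 → 11 bp
  12–27 → 16 bp
  28–72 → 45 bp
  73–87 → 15 bp
  88–131 → 44 bp
  132–135 → 4 bp
Sorted largest to smallest: 45, 44, 16, 15, 11, 4 bp.

45, 44, 16, 15, 11, 4 bp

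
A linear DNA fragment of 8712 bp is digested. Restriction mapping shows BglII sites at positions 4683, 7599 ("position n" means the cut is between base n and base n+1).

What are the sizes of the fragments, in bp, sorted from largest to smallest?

Linear molecule, 2 cuts → 3 fragments:
  4683 − 0 = 4683 bp
  7599 − 4683 = 2916 bp
  8712 − 7599 = 1113 bp
Sorted largest to smallest: 4683, 2916, 1113 bp.

4683, 2916, 1113 bp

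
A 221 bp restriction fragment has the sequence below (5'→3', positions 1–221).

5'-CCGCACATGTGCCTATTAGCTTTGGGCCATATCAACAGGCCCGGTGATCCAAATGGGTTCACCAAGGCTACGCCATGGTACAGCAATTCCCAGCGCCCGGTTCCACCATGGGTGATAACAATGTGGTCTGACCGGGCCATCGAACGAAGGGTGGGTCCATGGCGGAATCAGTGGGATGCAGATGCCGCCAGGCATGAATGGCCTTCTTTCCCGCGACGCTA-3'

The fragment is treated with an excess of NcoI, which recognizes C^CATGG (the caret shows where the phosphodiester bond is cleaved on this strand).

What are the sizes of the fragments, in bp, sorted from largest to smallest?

NcoI sites (CCATGG) start at positions 73, 106, 157.
NcoI cuts after the first base of each site, so after positions 73, 106, 157.
Linear molecule, 3 cuts → 4 fragments:
  1–73 → 73 bp
  74–106 → 33 bp
  107–157 → 51 bp
  158–221 → 64 bp
Sorted largest to smallest: 73, 64, 51, 33 bp.

73, 64, 51, 33 bp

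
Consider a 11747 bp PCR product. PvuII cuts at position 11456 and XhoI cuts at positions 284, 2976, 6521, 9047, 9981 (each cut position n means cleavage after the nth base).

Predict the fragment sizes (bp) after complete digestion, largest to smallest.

Combined cut positions (sorted): 284, 2976, 6521, 9047, 9981, 11456.
Linear molecule, 6 cuts → 7 fragments:
  284 − 0 = 284 bp
  2976 − 284 = 2692 bp
  6521 − 2976 = 3545 bp
  9047 − 6521 = 2526 bp
  9981 − 9047 = 934 bp
  11456 − 9981 = 1475 bp
  11747 − 11456 = 291 bp
Sorted largest to smallest: 3545, 2692, 2526, 1475, 934, 291, 284 bp.

3545, 2692, 2526, 1475, 934, 291, 284 bp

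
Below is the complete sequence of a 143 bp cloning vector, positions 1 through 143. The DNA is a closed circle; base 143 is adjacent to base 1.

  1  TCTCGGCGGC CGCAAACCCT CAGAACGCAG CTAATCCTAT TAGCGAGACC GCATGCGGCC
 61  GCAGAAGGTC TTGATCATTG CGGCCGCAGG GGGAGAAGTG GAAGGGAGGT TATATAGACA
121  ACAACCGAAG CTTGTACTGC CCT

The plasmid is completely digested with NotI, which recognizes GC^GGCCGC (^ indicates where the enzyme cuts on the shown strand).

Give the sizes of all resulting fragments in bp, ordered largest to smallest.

NotI sites (GCGGCCGC) start at positions 6, 55, 80.
NotI cuts after base 2 of each site, so after positions 7, 56, 81.
Circular molecule, 3 cuts → 3 fragments:
  8–56 → 49 bp
  57–81 → 25 bp
  82–143 then 1–7 → 62 + 7 = 69 bp
Sorted largest to smallest: 69, 49, 25 bp.

69, 49, 25 bp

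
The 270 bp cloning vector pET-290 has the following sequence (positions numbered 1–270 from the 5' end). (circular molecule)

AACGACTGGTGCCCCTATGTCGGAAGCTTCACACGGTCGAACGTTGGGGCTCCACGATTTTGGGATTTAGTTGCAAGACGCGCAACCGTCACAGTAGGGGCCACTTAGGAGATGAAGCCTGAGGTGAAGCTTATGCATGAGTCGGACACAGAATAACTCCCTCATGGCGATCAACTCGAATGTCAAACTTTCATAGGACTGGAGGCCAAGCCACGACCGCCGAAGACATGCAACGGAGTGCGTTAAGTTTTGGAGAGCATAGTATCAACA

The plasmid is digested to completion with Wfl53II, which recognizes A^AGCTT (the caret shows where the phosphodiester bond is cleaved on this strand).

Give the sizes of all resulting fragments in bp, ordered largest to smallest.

167, 103 bp

Wfl53II sites (AAGCTT) start at positions 24, 127.
Wfl53II cuts after the first base of each site, so after positions 24, 127.
Circular molecule, 2 cuts → 2 fragments:
  25–127 → 103 bp
  128–270 then 1–24 → 143 + 24 = 167 bp
Sorted largest to smallest: 167, 103 bp.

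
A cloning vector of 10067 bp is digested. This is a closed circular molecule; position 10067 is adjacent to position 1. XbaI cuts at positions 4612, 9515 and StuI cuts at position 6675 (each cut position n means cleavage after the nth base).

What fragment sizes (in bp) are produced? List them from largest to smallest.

5164, 2840, 2063 bp

Combined cut positions (sorted): 4612, 6675, 9515.
Circular molecule, 3 cuts → 3 fragments:
  6675 − 4612 = 2063 bp
  9515 − 6675 = 2840 bp
  wrap: 10067 − 9515 + 4612 = 5164 bp
Sorted largest to smallest: 5164, 2840, 2063 bp.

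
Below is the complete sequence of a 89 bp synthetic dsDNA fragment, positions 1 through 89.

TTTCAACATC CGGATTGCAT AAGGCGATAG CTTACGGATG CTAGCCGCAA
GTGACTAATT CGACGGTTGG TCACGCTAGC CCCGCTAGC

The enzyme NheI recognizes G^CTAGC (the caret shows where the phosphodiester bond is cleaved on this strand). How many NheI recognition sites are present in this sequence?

GCTAGC occurs starting at positions 40, 75, 84.
NheI cuts at 3 sites.

3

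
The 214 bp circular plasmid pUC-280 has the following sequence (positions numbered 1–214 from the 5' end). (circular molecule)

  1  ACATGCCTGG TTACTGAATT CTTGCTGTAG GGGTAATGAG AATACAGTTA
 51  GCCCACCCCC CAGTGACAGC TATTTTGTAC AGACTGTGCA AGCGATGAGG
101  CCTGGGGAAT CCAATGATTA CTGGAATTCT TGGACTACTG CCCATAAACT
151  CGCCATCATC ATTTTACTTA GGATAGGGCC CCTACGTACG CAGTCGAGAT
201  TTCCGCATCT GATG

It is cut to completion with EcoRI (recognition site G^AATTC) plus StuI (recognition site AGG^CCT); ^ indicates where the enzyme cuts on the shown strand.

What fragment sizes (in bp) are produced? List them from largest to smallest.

106, 84, 24 bp

EcoRI sites (GAATTC) start at positions 16, 124.
EcoRI cuts after the first base of each site, so after positions 16, 124.
The StuI site (AGGCCT) starts at position 98.
StuI cuts after base 3 of each site, so after position 100.
Combined cut positions: 16, 100, 124.
Circular molecule, 3 cuts → 3 fragments:
  17–100 → 84 bp
  101–124 → 24 bp
  125–214 then 1–16 → 90 + 16 = 106 bp
Sorted largest to smallest: 106, 84, 24 bp.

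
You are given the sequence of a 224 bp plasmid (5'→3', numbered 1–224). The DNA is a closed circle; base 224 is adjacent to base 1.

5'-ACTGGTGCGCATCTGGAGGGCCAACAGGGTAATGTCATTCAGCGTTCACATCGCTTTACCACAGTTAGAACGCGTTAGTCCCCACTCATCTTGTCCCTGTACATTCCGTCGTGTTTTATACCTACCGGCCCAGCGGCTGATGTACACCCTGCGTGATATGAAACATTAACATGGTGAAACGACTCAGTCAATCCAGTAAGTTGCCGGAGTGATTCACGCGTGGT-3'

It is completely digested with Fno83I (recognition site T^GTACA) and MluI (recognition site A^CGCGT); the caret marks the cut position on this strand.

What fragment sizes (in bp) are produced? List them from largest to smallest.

78, 75, 43, 28 bp

Fno83I sites (TGTACA) start at positions 98, 141.
Fno83I cuts after the first base of each site, so after positions 98, 141.
MluI sites (ACGCGT) start at positions 70, 216.
MluI cuts after the first base of each site, so after positions 70, 216.
Combined cut positions: 70, 98, 141, 216.
Circular molecule, 4 cuts → 4 fragments:
  71–98 → 28 bp
  99–141 → 43 bp
  142–216 → 75 bp
  217–224 then 1–70 → 8 + 70 = 78 bp
Sorted largest to smallest: 78, 75, 43, 28 bp.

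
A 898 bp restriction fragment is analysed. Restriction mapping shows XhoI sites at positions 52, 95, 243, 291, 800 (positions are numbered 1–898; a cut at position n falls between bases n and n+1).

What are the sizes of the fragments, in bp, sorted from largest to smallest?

Linear molecule, 5 cuts → 6 fragments:
  52 − 0 = 52 bp
  95 − 52 = 43 bp
  243 − 95 = 148 bp
  291 − 243 = 48 bp
  800 − 291 = 509 bp
  898 − 800 = 98 bp
Sorted largest to smallest: 509, 148, 98, 52, 48, 43 bp.

509, 148, 98, 52, 48, 43 bp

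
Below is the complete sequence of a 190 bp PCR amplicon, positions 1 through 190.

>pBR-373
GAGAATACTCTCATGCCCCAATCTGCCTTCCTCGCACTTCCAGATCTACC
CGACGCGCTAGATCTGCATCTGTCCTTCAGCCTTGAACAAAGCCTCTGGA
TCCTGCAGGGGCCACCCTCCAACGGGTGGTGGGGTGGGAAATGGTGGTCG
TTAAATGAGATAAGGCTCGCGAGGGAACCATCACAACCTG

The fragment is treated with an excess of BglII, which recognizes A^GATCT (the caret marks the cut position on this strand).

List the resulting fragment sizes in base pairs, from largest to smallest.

BglII sites (AGATCT) start at positions 42, 60.
BglII cuts after the first base of each site, so after positions 42, 60.
Linear molecule, 2 cuts → 3 fragments:
  1–42 → 42 bp
  43–60 → 18 bp
  61–190 → 130 bp
Sorted largest to smallest: 130, 42, 18 bp.

130, 42, 18 bp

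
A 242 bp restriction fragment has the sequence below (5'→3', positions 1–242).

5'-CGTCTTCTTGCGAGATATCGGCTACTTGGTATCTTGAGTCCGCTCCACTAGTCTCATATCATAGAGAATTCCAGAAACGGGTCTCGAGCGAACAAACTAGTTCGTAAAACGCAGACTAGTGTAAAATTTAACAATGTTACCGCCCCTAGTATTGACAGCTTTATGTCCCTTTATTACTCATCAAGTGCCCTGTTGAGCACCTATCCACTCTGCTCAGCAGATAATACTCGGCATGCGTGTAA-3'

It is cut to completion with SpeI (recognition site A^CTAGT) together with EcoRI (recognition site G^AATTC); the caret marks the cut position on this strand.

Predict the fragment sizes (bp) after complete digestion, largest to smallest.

127, 47, 30, 19, 19 bp

SpeI sites (ACTAGT) start at positions 47, 96, 115.
SpeI cuts after the first base of each site, so after positions 47, 96, 115.
The EcoRI site (GAATTC) starts at position 66.
EcoRI cuts after the first base of each site, so after position 66.
Combined cut positions: 47, 66, 96, 115.
Linear molecule, 4 cuts → 5 fragments:
  1–47 → 47 bp
  48–66 → 19 bp
  67–96 → 30 bp
  97–115 → 19 bp
  116–242 → 127 bp
Sorted largest to smallest: 127, 47, 30, 19, 19 bp.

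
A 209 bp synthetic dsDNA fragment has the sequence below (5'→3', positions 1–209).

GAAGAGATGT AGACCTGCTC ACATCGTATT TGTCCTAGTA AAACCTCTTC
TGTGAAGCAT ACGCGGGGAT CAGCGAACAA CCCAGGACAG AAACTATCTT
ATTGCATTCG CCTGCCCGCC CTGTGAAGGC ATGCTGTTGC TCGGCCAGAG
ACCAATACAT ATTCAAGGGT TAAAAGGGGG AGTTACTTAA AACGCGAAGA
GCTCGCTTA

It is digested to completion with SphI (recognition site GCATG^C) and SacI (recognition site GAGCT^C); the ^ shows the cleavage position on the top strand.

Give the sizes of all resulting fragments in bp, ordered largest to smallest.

133, 70, 6 bp

The SphI site (GCATGC) starts at position 129.
SphI cuts after base 5 of each site (before the last base), so after position 133.
The SacI site (GAGCTC) starts at position 199.
SacI cuts after base 5 of each site (before the last base), so after position 203.
Combined cut positions: 133, 203.
Linear molecule, 2 cuts → 3 fragments:
  1–133 → 133 bp
  134–203 → 70 bp
  204–209 → 6 bp
Sorted largest to smallest: 133, 70, 6 bp.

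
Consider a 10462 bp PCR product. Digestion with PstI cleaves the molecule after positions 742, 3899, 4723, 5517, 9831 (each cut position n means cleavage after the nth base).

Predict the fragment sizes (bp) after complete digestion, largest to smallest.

4314, 3157, 824, 794, 742, 631 bp

Linear molecule, 5 cuts → 6 fragments:
  742 − 0 = 742 bp
  3899 − 742 = 3157 bp
  4723 − 3899 = 824 bp
  5517 − 4723 = 794 bp
  9831 − 5517 = 4314 bp
  10462 − 9831 = 631 bp
Sorted largest to smallest: 4314, 3157, 824, 794, 742, 631 bp.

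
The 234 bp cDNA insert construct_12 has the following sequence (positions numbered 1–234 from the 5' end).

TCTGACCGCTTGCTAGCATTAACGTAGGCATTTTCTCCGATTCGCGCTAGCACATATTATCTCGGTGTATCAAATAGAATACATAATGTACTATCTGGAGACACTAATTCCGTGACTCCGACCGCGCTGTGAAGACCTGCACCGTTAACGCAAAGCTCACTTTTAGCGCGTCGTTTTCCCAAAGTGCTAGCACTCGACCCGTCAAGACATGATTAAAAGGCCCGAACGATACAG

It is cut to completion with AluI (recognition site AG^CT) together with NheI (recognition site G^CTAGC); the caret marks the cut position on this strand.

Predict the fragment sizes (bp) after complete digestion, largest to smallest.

109, 48, 34, 31, 12 bp

The AluI site (AGCT) starts at position 154.
AluI cuts after base 2 of each site, so after position 155.
NheI sites (GCTAGC) start at positions 12, 46, 186.
NheI cuts after the first base of each site, so after positions 12, 46, 186.
Combined cut positions: 12, 46, 155, 186.
Linear molecule, 4 cuts → 5 fragments:
  1–12 → 12 bp
  13–46 → 34 bp
  47–155 → 109 bp
  156–186 → 31 bp
  187–234 → 48 bp
Sorted largest to smallest: 109, 48, 34, 31, 12 bp.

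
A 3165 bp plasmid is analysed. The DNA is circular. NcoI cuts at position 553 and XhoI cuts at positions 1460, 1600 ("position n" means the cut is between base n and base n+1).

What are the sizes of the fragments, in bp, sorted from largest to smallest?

2118, 907, 140 bp

Combined cut positions (sorted): 553, 1460, 1600.
Circular molecule, 3 cuts → 3 fragments:
  1460 − 553 = 907 bp
  1600 − 1460 = 140 bp
  wrap: 3165 − 1600 + 553 = 2118 bp
Sorted largest to smallest: 2118, 907, 140 bp.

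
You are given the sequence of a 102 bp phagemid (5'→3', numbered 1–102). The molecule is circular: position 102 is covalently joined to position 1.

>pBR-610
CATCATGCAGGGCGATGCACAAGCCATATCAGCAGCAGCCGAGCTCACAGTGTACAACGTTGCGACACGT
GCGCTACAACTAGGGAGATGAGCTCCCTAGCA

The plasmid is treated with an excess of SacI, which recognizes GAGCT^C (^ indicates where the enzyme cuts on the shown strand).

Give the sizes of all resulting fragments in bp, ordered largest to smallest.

SacI sites (GAGCTC) start at positions 41, 90.
SacI cuts after base 5 of each site (before the last base), so after positions 45, 94.
Circular molecule, 2 cuts → 2 fragments:
  46–94 → 49 bp
  95–102 then 1–45 → 8 + 45 = 53 bp
Sorted largest to smallest: 53, 49 bp.

53, 49 bp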